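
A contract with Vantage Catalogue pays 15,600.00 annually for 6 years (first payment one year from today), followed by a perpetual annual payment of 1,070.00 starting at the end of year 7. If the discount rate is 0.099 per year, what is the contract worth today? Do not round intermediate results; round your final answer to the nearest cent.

PV of 6-year annuity: 15,600.00 × [1 − (1+0.099)^−6] / 0.099 = 68141.63528
Perpetuity value at year 6: 1,070.00 / 0.099 = 10808.08081
PV of perpetuity: 10808.08081 / (1+0.099)^6 = 6134.26352
Total PV = 68141.63528 + 6134.26352 = 74275.89879

74275.90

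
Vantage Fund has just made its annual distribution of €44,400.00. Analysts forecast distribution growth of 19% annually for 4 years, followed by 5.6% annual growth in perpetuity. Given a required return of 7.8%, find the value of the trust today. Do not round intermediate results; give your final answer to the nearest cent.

D_1 = 52836.00000
D_2 = 62874.84000
D_3 = 74821.05960
D_4 = 89037.06092
Terminal value at year 4: TV = D_4×(1+g_2)/(r−g_2) = 94023.13634/0.022 = 4273778.92435
P_0 = D_1/(1+r)^1 + D_2/(1+r)^2 + D_3/(1+r)^3 + D_4/(1+r)^4 + TV/(1+r)^4
    = 49012.98701 + 54105.24540 + 59726.56960 + 65931.92748 + 3164732.51916 = 3393509.24866

€3393509.25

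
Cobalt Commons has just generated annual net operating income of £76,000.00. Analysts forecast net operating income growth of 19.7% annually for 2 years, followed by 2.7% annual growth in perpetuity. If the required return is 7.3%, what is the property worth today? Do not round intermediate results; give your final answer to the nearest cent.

D_1 = 90972.00000
D_2 = 108893.48400
Terminal value at year 2: TV = D_2×(1+g_2)/(r−g_2) = 111833.60807/0.046 = 2431165.39278
P_0 = D_1/(1+r)^1 + D_2/(1+r)^2 + TV/(1+r)^2
    = 84782.85182 + 94580.68371 + 2111616.56901 = 2290980.10454

£2290980.10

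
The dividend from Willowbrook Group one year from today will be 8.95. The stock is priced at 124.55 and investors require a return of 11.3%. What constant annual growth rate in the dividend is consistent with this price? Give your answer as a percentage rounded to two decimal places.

4.11%

P = D₁/(r−g) ⇒ g = r − D₁/P = 0.113 − 8.95/124.55 = 0.041141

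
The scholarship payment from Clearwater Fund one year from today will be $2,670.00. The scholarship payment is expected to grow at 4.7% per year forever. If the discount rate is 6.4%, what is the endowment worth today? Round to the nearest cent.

$157058.82

Growing perpetuity: P = D₁ / (r − g) = $2,670.0000 / (0.064 − 0.047) = $157,058.82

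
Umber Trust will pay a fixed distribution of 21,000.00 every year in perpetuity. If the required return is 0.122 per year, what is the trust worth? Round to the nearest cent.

172131.15

Level perpetuity: PV = C / r = 21,000.00 / 0.122 = 172,131.15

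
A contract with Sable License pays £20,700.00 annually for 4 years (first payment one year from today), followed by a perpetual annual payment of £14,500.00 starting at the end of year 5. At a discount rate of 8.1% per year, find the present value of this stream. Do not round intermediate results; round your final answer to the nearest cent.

£199501.91

PV of 4-year annuity: £20,700.00 × [1 − (1+0.081)^−4] / 0.081 = 68408.69299
Perpetuity value at year 4: £14,500.00 / 0.081 = 179012.34568
PV of perpetuity: 179012.34568 / (1+0.081)^4 = 131093.21291
Total PV = 68408.69299 + 131093.21291 = 199501.90590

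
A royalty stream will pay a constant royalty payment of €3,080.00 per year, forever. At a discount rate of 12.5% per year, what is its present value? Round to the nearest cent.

€24640.00

Level perpetuity: PV = C / r = €3,080.00 / 0.125 = €24,640.00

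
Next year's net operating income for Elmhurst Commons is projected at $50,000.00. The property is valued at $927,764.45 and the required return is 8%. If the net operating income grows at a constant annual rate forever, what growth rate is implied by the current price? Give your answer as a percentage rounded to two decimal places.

2.61%

P = D₁/(r−g) ⇒ g = r − D₁/P = 0.08 − $50,000.00/$927,764.45 = 0.026107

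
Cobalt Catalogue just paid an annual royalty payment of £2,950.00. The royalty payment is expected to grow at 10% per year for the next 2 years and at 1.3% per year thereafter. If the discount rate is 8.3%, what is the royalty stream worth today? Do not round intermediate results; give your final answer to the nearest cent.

D_1 = 3245.00000
D_2 = 3569.50000
Terminal value at year 2: TV = D_2×(1+g_2)/(r−g_2) = 3615.90350/0.07 = 51655.76429
P_0 = D_1/(1+r)^1 + D_2/(1+r)^2 + TV/(1+r)^2
    = 2996.30656 + 3043.33999 + 44041.47731 = 50081.12386

£50081.12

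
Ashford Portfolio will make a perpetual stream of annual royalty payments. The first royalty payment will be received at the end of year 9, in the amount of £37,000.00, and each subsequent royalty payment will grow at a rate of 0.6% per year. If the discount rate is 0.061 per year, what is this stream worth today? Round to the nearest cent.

Value at end of year 8: C₁ / (r − g) = £37,000.00 / (0.061 − 0.006) = £672,727.2727
Discount to today: PV = £672,727.2727 / (1 + 0.061)^8 = £672,727.2727 / 1.605917 = £418,905.40

£418905.40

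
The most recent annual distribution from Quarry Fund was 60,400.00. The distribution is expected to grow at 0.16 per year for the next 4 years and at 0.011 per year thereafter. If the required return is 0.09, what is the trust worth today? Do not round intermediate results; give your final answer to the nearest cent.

D_1 = 70064.00000
D_2 = 81274.24000
D_3 = 94278.11840
D_4 = 109362.61734
Terminal value at year 4: TV = D_4×(1+g_2)/(r−g_2) = 110565.60613/0.079 = 1399564.63462
P_0 = D_1/(1+r)^1 + D_2/(1+r)^2 + D_3/(1+r)^3 + D_4/(1+r)^4 + TV/(1+r)^4
    = 64278.89908 + 68406.90178 + 72800.00556 + 77475.23527 + 991486.87168 = 1274447.91337

1274447.91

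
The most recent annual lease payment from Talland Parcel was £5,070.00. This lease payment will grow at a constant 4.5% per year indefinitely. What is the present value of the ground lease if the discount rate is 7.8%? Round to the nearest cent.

D₁ = D₀ × (1 + g) = £5,070.00 × 1.045 = £5,298.1500
Growing perpetuity: P = D₁ / (r − g) = £5,298.1500 / (0.078 − 0.045) = £160,550.00

£160550.00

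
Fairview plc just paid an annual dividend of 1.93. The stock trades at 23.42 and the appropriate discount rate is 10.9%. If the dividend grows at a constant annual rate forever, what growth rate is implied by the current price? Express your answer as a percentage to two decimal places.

P = D₀(1+g)/(r−g) ⇒ P(r−g) = D₀(1+g) ⇒ g(P+D₀) = P·r − D₀
g = (P·r − D₀)/(P + D₀) = (23.42×0.109 − 1.93) / (23.42 + 1.93) = 0.024567

2.46%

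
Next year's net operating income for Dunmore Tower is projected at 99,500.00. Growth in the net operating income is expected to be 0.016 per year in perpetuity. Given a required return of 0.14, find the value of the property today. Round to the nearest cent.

Growing perpetuity: P = D₁ / (r − g) = 99,500.0000 / (0.14 − 0.016) = 802,419.35

802419.35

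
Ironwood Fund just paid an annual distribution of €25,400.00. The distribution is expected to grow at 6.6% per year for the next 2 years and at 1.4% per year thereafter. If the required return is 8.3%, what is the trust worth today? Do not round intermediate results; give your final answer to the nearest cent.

€411253.15

D_1 = 27076.40000
D_2 = 28863.44240
Terminal value at year 2: TV = D_2×(1+g_2)/(r−g_2) = 29267.53059/0.069 = 424167.11005
P_0 = D_1/(1+r)^1 + D_2/(1+r)^2 + TV/(1+r)^2
    = 25001.29271 + 24608.84397 + 361643.01145 = 411253.14813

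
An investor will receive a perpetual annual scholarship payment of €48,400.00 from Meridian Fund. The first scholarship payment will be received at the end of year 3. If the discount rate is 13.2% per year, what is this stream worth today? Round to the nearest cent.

€286140.00

Value at end of year 2: C / r = €48,400.00 / 0.132 = €366,666.6667
Discount to today: PV = €366,666.6667 / (1 + 0.132)^2 = €366,666.6667 / 1.281424 = €286,140.00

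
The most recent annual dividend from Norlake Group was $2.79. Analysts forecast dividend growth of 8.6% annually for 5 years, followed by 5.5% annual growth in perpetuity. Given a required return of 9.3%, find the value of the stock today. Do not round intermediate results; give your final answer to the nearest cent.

$88.69

D_1 = 3.02994
D_2 = 3.29051
D_3 = 3.57350
D_4 = 3.88082
D_5 = 4.21457
Terminal value at year 5: TV = D_5×(1+g_2)/(r−g_2) = 4.44637/0.038 = 117.00979
P_0 = D_1/(1+r)^1 + D_2/(1+r)^2 + D_3/(1+r)^3 + D_4/(1+r)^4 + D_5/(1+r)^5 + TV/(1+r)^5
    = 2.77213 + 2.75438 + 2.73674 + 2.71921 + 2.70180 + 75.01038 = 88.69464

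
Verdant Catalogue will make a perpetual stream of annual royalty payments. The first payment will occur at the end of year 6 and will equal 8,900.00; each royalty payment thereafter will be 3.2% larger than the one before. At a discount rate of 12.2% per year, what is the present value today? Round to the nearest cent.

Value at end of year 5: C₁ / (r − g) = 8,900.00 / (0.122 − 0.032) = 98,888.8889
Discount to today: PV = 98,888.8889 / (1 + 0.122)^5 = 98,888.8889 / 1.778133 = 55,613.88

55613.88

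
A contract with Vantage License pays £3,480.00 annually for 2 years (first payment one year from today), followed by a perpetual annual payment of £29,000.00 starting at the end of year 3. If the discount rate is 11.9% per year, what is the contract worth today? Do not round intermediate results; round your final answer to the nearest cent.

£200510.64

PV of 2-year annuity: £3,480.00 × [1 − (1+0.119)^−2] / 0.119 = 5889.11490
Perpetuity value at year 2: £29,000.00 / 0.119 = 243697.47899
PV of perpetuity: 243697.47899 / (1+0.119)^2 = 194621.52151
Total PV = 5889.11490 + 194621.52151 = 200510.63641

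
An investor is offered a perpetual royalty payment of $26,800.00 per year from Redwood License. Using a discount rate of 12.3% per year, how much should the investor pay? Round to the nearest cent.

Level perpetuity: PV = C / r = $26,800.00 / 0.123 = $217,886.18

$217886.18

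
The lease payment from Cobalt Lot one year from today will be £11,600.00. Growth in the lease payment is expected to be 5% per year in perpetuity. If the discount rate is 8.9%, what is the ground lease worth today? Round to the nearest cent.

Growing perpetuity: P = D₁ / (r − g) = £11,600.0000 / (0.089 − 0.05) = £297,435.90

£297435.90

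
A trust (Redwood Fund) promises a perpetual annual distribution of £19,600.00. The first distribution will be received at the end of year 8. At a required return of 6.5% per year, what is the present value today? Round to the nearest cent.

£194041.87

Value at end of year 7: C / r = £19,600.00 / 0.065 = £301,538.4615
Discount to today: PV = £301,538.4615 / (1 + 0.065)^7 = £301,538.4615 / 1.553987 = £194,041.87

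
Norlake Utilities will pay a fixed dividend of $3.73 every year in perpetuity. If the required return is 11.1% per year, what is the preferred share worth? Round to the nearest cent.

Level perpetuity: PV = C / r = $3.73 / 0.111 = $33.60

$33.60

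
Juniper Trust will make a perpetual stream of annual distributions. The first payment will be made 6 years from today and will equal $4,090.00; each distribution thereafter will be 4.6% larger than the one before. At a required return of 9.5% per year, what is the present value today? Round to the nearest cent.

$53022.06

Value at end of year 5: C₁ / (r − g) = $4,090.00 / (0.095 − 0.046) = $83,469.3878
Discount to today: PV = $83,469.3878 / (1 + 0.095)^5 = $83,469.3878 / 1.574239 = $53,022.06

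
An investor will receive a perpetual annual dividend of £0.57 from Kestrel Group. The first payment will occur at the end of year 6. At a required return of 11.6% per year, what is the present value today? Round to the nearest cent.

Value at end of year 5: C / r = £0.57 / 0.116 = £4.9138
Discount to today: PV = £4.9138 / (1 + 0.116)^5 = £4.9138 / 1.731095 = £2.84

£2.84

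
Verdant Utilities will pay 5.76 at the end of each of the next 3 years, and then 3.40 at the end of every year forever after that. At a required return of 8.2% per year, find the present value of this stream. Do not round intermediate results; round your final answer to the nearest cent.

PV of 3-year annuity: 5.76 × [1 − (1+0.082)^−3] / 0.082 = 14.79067
Perpetuity value at year 3: 3.40 / 0.082 = 41.46341
PV of perpetuity: 41.46341 / (1+0.082)^3 = 32.73281
Total PV = 14.79067 + 32.73281 = 47.52348

47.52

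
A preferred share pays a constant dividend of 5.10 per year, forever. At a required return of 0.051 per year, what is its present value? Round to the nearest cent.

100.00

Level perpetuity: PV = C / r = 5.10 / 0.051 = 100.00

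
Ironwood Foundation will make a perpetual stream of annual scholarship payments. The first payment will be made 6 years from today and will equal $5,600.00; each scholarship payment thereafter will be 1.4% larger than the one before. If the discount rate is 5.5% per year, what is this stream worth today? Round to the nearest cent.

Value at end of year 5: C₁ / (r − g) = $5,600.00 / (0.055 − 0.014) = $136,585.3659
Discount to today: PV = $136,585.3659 / (1 + 0.055)^5 = $136,585.3659 / 1.306960 = $104,506.16

$104506.16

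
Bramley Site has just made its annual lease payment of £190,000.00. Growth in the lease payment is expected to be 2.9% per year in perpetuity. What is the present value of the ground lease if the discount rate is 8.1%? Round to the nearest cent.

£3759807.69

D₁ = D₀ × (1 + g) = £190,000.00 × 1.029 = £195,510.0000
Growing perpetuity: P = D₁ / (r − g) = £195,510.0000 / (0.081 − 0.029) = £3,759,807.69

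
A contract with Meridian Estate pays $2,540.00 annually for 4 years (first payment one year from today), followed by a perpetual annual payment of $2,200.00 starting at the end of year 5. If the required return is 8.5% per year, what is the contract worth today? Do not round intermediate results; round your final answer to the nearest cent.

$26996.06

PV of 4-year annuity: $2,540.00 × [1 − (1+0.085)^−4] / 0.085 = 8320.01551
Perpetuity value at year 4: $2,200.00 / 0.085 = 25882.35294
PV of perpetuity: 25882.35294 / (1+0.085)^4 = 18676.04030
Total PV = 8320.01551 + 18676.04030 = 26996.05580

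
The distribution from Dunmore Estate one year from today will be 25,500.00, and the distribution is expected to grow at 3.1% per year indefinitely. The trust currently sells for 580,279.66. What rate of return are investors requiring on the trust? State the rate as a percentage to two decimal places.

7.49%

P = D₁/(r − g) ⇒ r = D₁/P + g = 25,500.0000/580,279.66 + 0.031 = 0.043944 + 0.031 = 0.074944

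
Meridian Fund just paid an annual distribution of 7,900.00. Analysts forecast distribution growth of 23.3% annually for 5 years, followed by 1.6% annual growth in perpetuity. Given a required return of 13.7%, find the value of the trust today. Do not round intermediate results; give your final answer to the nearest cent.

D_1 = 9740.70000
D_2 = 12010.28310
D_3 = 14808.67906
D_4 = 18259.10128
D_5 = 22513.47188
Terminal value at year 5: TV = D_5×(1+g_2)/(r−g_2) = 22873.68743/0.121 = 189038.73912
P_0 = D_1/(1+r)^1 + D_2/(1+r)^2 + D_3/(1+r)^3 + D_4/(1+r)^4 + D_5/(1+r)^5 + TV/(1+r)^5
    = 8567.01847 + 9290.35512 + 10074.76505 + 10925.40485 + 11847.86647 + 99482.91184 = 150188.32180

150188.32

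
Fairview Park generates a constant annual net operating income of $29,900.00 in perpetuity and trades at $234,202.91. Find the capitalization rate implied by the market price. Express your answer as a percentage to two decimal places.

12.77%

P = C/r ⇒ r = C/P = $29,900.00/$234,202.91 = 0.127667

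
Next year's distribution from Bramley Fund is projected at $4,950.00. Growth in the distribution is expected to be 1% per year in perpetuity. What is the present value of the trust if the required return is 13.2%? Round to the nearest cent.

Growing perpetuity: P = D₁ / (r − g) = $4,950.0000 / (0.132 − 0.01) = $40,573.77

$40573.77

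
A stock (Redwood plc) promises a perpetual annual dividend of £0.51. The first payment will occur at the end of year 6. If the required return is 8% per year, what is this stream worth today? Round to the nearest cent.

Value at end of year 5: C / r = £0.51 / 0.08 = £6.3750
Discount to today: PV = £6.3750 / (1 + 0.08)^5 = £6.3750 / 1.469328 = £4.34

£4.34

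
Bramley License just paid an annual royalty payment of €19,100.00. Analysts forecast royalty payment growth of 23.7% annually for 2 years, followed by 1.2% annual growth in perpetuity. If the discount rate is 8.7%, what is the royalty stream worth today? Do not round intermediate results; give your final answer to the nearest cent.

D_1 = 23626.70000
D_2 = 29226.22790
Terminal value at year 2: TV = D_2×(1+g_2)/(r−g_2) = 29576.94263/0.075 = 394359.23513
P_0 = D_1/(1+r)^1 + D_2/(1+r)^2 + TV/(1+r)^2
    = 21735.69457 + 24735.10045 + 333758.95536 = 380229.75038

€380229.75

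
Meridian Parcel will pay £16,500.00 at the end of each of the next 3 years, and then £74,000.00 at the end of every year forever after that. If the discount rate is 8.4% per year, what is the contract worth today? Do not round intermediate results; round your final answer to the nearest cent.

£733832.35

PV of 3-year annuity: £16,500.00 × [1 − (1+0.084)^−3] / 0.084 = 42217.05367
Perpetuity value at year 3: £74,000.00 / 0.084 = 880952.38095
PV of perpetuity: 880952.38095 / (1+0.084)^3 = 691615.29178
Total PV = 42217.05367 + 691615.29178 = 733832.34545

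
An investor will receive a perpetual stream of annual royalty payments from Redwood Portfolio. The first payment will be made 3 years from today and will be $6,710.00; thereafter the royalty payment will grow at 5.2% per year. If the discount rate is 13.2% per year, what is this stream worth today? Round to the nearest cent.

Value at end of year 2: C₁ / (r − g) = $6,710.00 / (0.132 − 0.052) = $83,875.0000
Discount to today: PV = $83,875.0000 / (1 + 0.132)^2 = $83,875.0000 / 1.281424 = $65,454.53

$65454.53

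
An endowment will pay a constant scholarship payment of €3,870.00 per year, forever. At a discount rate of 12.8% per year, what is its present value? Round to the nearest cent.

Level perpetuity: PV = C / r = €3,870.00 / 0.128 = €30,234.38

€30234.38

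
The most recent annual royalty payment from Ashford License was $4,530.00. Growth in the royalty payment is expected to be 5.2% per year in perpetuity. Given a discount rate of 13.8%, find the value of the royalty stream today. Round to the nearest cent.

D₁ = D₀ × (1 + g) = $4,530.00 × 1.052 = $4,765.5600
Growing perpetuity: P = D₁ / (r − g) = $4,765.5600 / (0.138 − 0.052) = $55,413.49

$55413.49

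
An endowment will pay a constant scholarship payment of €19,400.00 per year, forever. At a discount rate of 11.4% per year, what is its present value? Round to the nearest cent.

Level perpetuity: PV = C / r = €19,400.00 / 0.114 = €170,175.44

€170175.44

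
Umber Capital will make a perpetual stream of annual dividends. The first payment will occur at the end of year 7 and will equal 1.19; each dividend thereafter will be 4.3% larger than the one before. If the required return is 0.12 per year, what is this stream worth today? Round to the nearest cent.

Value at end of year 6: C₁ / (r − g) = 1.19 / (0.12 − 0.043) = 15.4545
Discount to today: PV = 15.4545 / (1 + 0.12)^6 = 15.4545 / 1.973823 = 7.83

7.83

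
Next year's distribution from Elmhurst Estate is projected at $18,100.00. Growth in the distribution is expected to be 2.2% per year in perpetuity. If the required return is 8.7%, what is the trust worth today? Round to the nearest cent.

Growing perpetuity: P = D₁ / (r − g) = $18,100.0000 / (0.087 − 0.022) = $278,461.54

$278461.54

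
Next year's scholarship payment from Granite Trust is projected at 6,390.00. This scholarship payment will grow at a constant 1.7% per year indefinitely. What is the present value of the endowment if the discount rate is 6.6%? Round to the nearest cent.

130408.16

Growing perpetuity: P = D₁ / (r − g) = 6,390.0000 / (0.066 − 0.017) = 130,408.16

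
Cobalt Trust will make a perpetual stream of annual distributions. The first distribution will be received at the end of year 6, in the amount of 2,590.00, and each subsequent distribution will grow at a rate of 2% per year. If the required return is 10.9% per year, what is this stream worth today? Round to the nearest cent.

Value at end of year 5: C₁ / (r − g) = 2,590.00 / (0.109 − 0.02) = 29,101.1236
Discount to today: PV = 29,101.1236 / (1 + 0.109)^5 = 29,101.1236 / 1.677481 = 17,348.10

17348.10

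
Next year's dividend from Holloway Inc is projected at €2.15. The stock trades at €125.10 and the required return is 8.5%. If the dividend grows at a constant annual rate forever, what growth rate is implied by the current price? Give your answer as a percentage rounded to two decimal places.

6.78%

P = D₁/(r−g) ⇒ g = r − D₁/P = 0.085 − €2.15/€125.10 = 0.067814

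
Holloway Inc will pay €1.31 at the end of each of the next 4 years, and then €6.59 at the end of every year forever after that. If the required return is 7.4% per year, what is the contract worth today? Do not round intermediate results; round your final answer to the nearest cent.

€71.33

PV of 4-year annuity: €1.31 × [1 − (1+0.074)^−4] / 0.074 = 4.39747
Perpetuity value at year 4: €6.59 / 0.074 = 89.05405
PV of perpetuity: 89.05405 / (1+0.074)^4 = 66.93243
Total PV = 4.39747 + 66.93243 = 71.32990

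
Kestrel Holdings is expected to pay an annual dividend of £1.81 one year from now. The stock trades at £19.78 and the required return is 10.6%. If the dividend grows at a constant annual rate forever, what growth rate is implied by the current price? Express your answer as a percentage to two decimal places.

P = D₁/(r−g) ⇒ g = r − D₁/P = 0.106 − £1.81/£19.78 = 0.014493

1.45%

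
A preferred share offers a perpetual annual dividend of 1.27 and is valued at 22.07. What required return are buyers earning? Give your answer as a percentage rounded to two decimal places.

P = C/r ⇒ r = C/P = 1.27/22.07 = 0.057544

5.75%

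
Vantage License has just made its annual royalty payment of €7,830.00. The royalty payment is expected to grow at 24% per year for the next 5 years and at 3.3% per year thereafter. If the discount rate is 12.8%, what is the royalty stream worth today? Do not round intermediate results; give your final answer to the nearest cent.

€189154.06

D_1 = 9709.20000
D_2 = 12039.40800
D_3 = 14928.86592
D_4 = 18511.79374
D_5 = 22954.62424
Terminal value at year 5: TV = D_5×(1+g_2)/(r−g_2) = 23712.12684/0.095 = 249601.33514
P_0 = D_1/(1+r)^1 + D_2/(1+r)^2 + D_3/(1+r)^3 + D_4/(1+r)^4 + D_5/(1+r)^5 + TV/(1+r)^5
    = 8607.44681 + 9462.08692 + 10401.58491 + 11434.36639 + 12569.69355 + 136678.87827 = 189154.05684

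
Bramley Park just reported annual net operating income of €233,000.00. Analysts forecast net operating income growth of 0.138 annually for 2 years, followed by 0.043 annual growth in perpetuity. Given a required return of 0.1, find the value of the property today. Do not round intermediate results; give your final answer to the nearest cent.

D_1 = 265154.00000
D_2 = 301745.25200
Terminal value at year 2: TV = D_2×(1+g_2)/(r−g_2) = 314720.29784/0.057 = 5521408.73396
P_0 = D_1/(1+r)^1 + D_2/(1+r)^2 + TV/(1+r)^2
    = 241049.09091 + 249376.24132 + 4563147.71402 = 5053573.04625

€5053573.05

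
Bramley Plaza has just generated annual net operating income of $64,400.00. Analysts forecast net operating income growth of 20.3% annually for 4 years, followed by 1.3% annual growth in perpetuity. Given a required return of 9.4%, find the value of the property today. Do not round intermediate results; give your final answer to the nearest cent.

D_1 = 77473.20000
D_2 = 93200.25960
D_3 = 112119.91230
D_4 = 134880.25450
Terminal value at year 4: TV = D_4×(1+g_2)/(r−g_2) = 136633.69780/0.081 = 1686835.77536
P_0 = D_1/(1+r)^1 + D_2/(1+r)^2 + D_3/(1+r)^3 + D_4/(1+r)^4 + TV/(1+r)^4
    = 70816.45338 + 77872.20605 + 85630.95418 + 94162.74030 + 1177615.50519 = 1506097.85910

$1506097.86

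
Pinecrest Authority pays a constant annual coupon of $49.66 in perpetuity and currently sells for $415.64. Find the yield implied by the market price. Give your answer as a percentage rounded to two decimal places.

P = C/r ⇒ r = C/P = $49.66/$415.64 = 0.119478

11.95%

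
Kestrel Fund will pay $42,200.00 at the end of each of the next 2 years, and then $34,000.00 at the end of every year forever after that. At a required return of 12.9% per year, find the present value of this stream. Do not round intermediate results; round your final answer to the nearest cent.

$277262.14

PV of 2-year annuity: $42,200.00 × [1 − (1+0.129)^−2] / 0.129 = 70485.57202
Perpetuity value at year 2: $34,000.00 / 0.129 = 263565.89147
PV of perpetuity: 263565.89147 / (1+0.129)^2 = 206776.56805
Total PV = 70485.57202 + 206776.56805 = 277262.14006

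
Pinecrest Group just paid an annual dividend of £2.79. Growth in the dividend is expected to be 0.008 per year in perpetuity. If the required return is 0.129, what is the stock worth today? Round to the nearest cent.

£23.24

D₁ = D₀ × (1 + g) = £2.79 × 1.008 = £2.8123
Growing perpetuity: P = D₁ / (r − g) = £2.8123 / (0.129 − 0.008) = £23.24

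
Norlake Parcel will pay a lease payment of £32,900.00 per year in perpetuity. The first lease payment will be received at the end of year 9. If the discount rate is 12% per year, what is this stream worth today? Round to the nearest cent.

Value at end of year 8: C / r = £32,900.00 / 0.12 = £274,166.6667
Discount to today: PV = £274,166.6667 / (1 + 0.12)^8 = £274,166.6667 / 2.475963 = £110,731.32

£110731.32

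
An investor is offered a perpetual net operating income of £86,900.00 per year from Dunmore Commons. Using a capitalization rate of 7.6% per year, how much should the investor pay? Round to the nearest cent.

£1143421.05

Level perpetuity: PV = C / r = £86,900.00 / 0.076 = £1,143,421.05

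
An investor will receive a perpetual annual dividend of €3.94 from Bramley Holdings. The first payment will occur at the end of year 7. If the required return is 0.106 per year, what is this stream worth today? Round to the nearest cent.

Value at end of year 6: C / r = €3.94 / 0.106 = €37.1698
Discount to today: PV = €37.1698 / (1 + 0.106)^6 = €37.1698 / 1.830336 = €20.31

€20.31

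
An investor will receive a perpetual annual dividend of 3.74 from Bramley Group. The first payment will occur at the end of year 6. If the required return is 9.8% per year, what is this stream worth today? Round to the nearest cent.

23.91

Value at end of year 5: C / r = 3.74 / 0.098 = 38.1633
Discount to today: PV = 38.1633 / (1 + 0.098)^5 = 38.1633 / 1.595922 = 23.91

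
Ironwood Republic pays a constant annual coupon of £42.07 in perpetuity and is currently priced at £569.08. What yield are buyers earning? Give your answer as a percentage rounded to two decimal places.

P = C/r ⇒ r = C/P = £42.07/£569.08 = 0.073926

7.39%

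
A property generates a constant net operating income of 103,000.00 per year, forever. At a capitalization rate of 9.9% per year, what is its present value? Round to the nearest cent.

1040404.04

Level perpetuity: PV = C / r = 103,000.00 / 0.099 = 1,040,404.04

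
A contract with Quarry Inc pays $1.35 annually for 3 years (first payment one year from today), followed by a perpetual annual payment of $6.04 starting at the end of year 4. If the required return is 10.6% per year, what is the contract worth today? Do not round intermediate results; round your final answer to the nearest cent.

$45.44

PV of 3-year annuity: $1.35 × [1 − (1+0.106)^−3] / 0.106 = 3.32210
Perpetuity value at year 3: $6.04 / 0.106 = 56.98113
PV of perpetuity: 56.98113 / (1+0.106)^3 = 42.11780
Total PV = 3.32210 + 42.11780 = 45.43990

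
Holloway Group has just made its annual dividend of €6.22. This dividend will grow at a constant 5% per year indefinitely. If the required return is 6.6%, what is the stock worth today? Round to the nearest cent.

€408.19

D₁ = D₀ × (1 + g) = €6.22 × 1.05 = €6.5310
Growing perpetuity: P = D₁ / (r − g) = €6.5310 / (0.066 − 0.05) = €408.19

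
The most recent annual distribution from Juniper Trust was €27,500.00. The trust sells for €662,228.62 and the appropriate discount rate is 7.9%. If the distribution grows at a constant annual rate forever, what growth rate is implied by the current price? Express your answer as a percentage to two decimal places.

P = D₀(1+g)/(r−g) ⇒ P(r−g) = D₀(1+g) ⇒ g(P+D₀) = P·r − D₀
g = (P·r − D₀)/(P + D₀) = (€662,228.62×0.079 − €27,500.00) / (€662,228.62 + €27,500.00) = 0.035979

3.60%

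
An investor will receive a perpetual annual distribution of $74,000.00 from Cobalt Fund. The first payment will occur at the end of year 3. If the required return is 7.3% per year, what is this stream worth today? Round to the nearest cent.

Value at end of year 2: C / r = $74,000.00 / 0.073 = $1,013,698.6301
Discount to today: PV = $1,013,698.6301 / (1 + 0.073)^2 = $1,013,698.6301 / 1.151329 = $880,459.56

$880459.56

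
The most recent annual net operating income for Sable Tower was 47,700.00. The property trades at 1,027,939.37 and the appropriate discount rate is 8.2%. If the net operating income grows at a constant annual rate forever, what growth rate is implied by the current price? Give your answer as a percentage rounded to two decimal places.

3.40%

P = D₀(1+g)/(r−g) ⇒ P(r−g) = D₀(1+g) ⇒ g(P+D₀) = P·r − D₀
g = (P·r − D₀)/(P + D₀) = (1,027,939.37×0.082 − 47,700.00) / (1,027,939.37 + 47,700.00) = 0.034018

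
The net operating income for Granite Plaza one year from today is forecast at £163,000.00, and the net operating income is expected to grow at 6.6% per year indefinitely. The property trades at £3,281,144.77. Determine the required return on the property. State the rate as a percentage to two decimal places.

11.57%

P = D₁/(r − g) ⇒ r = D₁/P + g = £163,000.0000/£3,281,144.77 + 0.066 = 0.049678 + 0.066 = 0.115678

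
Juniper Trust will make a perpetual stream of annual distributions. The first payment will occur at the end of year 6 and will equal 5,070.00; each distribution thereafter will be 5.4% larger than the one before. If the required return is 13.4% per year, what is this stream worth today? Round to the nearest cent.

Value at end of year 5: C₁ / (r − g) = 5,070.00 / (0.134 − 0.054) = 63,375.0000
Discount to today: PV = 63,375.0000 / (1 + 0.134)^5 = 63,375.0000 / 1.875276 = 33,795.02

33795.02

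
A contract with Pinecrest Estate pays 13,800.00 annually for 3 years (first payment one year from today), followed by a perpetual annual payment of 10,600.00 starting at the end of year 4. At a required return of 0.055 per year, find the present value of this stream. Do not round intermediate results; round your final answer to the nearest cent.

201360.66

PV of 3-year annuity: 13,800.00 × [1 − (1+0.055)^−3] / 0.055 = 37231.48062
Perpetuity value at year 3: 10,600.00 / 0.055 = 192727.27273
PV of perpetuity: 192727.27273 / (1+0.055)^3 = 164129.17892
Total PV = 37231.48062 + 164129.17892 = 201360.65954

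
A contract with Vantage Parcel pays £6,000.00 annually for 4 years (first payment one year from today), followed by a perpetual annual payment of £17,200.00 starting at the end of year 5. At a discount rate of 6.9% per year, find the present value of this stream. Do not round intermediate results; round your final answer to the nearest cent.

£211252.80

PV of 4-year annuity: £6,000.00 × [1 − (1+0.069)^−4] / 0.069 = 20369.23194
Perpetuity value at year 4: £17,200.00 / 0.069 = 249275.36232
PV of perpetuity: 249275.36232 / (1+0.069)^4 = 190883.56408
Total PV = 20369.23194 + 190883.56408 = 211252.79603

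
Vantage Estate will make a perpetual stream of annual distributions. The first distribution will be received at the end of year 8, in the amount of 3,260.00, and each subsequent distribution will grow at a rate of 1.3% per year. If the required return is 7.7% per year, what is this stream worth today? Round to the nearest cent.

30305.94

Value at end of year 7: C₁ / (r − g) = 3,260.00 / (0.077 − 0.013) = 50,937.5000
Discount to today: PV = 50,937.5000 / (1 + 0.077)^7 = 50,937.5000 / 1.680776 = 30,305.94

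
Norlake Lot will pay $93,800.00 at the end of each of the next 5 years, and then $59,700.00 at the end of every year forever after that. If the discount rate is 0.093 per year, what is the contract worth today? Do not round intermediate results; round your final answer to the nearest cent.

$773546.54

PV of 5-year annuity: $93,800.00 × [1 − (1+0.093)^−5] / 0.093 = 362026.89507
Perpetuity value at year 5: $59,700.00 / 0.093 = 641935.48387
PV of perpetuity: 641935.48387 / (1+0.093)^5 = 411519.64554
Total PV = 362026.89507 + 411519.64554 = 773546.54061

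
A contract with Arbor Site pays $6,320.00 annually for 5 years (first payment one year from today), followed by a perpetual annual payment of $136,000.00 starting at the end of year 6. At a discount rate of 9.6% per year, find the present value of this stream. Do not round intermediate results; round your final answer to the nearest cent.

PV of 5-year annuity: $6,320.00 × [1 − (1+0.096)^−5] / 0.096 = 24204.61169
Perpetuity value at year 5: $136,000.00 / 0.096 = 1416666.66667
PV of perpetuity: 1416666.66667 / (1+0.096)^5 = 895807.93400
Total PV = 24204.61169 + 895807.93400 = 920012.54569

$920012.55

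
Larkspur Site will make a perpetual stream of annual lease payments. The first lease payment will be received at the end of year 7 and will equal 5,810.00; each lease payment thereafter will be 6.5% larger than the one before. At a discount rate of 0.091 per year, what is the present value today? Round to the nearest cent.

Value at end of year 6: C₁ / (r − g) = 5,810.00 / (0.091 − 0.065) = 223,461.5385
Discount to today: PV = 223,461.5385 / (1 + 0.091)^6 = 223,461.5385 / 1.686353 = 132,511.72

132511.72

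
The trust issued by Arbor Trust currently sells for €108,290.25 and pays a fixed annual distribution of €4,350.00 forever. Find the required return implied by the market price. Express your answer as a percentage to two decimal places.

P = C/r ⇒ r = C/P = €4,350.00/€108,290.25 = 0.040170

4.02%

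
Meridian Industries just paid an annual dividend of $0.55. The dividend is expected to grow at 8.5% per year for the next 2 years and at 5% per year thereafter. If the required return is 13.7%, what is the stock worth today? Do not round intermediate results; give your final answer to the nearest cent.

$7.07

D_1 = 0.59675
D_2 = 0.64747
Terminal value at year 2: TV = D_2×(1+g_2)/(r−g_2) = 0.67985/0.087 = 7.81434
P_0 = D_1/(1+r)^1 + D_2/(1+r)^2 + TV/(1+r)^2
    = 0.52485 + 0.50084 + 6.04465 = 7.07034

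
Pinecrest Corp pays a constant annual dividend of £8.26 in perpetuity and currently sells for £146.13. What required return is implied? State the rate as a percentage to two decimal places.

P = C/r ⇒ r = C/P = £8.26/£146.13 = 0.056525

5.65%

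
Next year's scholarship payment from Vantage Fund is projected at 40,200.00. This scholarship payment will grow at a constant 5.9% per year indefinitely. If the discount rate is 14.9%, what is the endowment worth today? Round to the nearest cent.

446666.67

Growing perpetuity: P = D₁ / (r − g) = 40,200.0000 / (0.149 − 0.059) = 446,666.67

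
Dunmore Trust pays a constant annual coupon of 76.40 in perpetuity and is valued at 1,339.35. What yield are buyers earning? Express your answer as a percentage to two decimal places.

5.70%

P = C/r ⇒ r = C/P = 76.40/1,339.35 = 0.057043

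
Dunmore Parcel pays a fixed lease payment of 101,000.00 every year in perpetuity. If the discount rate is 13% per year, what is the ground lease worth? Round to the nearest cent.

776923.08

Level perpetuity: PV = C / r = 101,000.00 / 0.13 = 776,923.08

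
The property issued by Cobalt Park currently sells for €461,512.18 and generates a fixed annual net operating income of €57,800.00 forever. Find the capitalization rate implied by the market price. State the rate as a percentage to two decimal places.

P = C/r ⇒ r = C/P = €57,800.00/€461,512.18 = 0.125240

12.52%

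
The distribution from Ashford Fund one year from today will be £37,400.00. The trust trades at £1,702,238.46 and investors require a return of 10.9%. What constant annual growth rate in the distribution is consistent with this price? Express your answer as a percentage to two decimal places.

8.70%

P = D₁/(r−g) ⇒ g = r − D₁/P = 0.109 − £37,400.00/£1,702,238.46 = 0.087029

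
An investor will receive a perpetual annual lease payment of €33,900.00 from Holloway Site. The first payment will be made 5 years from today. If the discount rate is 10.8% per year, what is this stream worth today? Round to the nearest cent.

€208265.29

Value at end of year 4: C / r = €33,900.00 / 0.108 = €313,888.8889
Discount to today: PV = €313,888.8889 / (1 + 0.108)^4 = €313,888.8889 / 1.507159 = €208,265.29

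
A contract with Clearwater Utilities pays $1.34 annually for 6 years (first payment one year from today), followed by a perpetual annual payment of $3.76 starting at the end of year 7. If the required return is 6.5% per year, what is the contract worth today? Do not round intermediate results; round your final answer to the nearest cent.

PV of 6-year annuity: $1.34 × [1 − (1+0.065)^−6] / 0.065 = 6.48696
Perpetuity value at year 6: $3.76 / 0.065 = 57.84615
PV of perpetuity: 57.84615 / (1+0.065)^6 = 39.64394
Total PV = 6.48696 + 39.64394 = 46.13090

$46.13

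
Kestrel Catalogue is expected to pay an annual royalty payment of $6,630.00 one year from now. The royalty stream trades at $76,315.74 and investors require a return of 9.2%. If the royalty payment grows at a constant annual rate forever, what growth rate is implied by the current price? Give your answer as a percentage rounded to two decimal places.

P = D₁/(r−g) ⇒ g = r − D₁/P = 0.092 − $6,630.00/$76,315.74 = 0.005124

0.51%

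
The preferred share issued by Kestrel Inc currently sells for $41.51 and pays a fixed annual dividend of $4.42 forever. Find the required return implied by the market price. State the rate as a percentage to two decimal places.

P = C/r ⇒ r = C/P = $4.42/$41.51 = 0.106480

10.65%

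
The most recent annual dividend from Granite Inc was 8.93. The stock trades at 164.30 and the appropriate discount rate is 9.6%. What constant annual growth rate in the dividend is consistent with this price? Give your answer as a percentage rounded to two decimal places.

P = D₀(1+g)/(r−g) ⇒ P(r−g) = D₀(1+g) ⇒ g(P+D₀) = P·r − D₀
g = (P·r − D₀)/(P + D₀) = (164.30×0.096 − 8.93) / (164.30 + 8.93) = 0.039501

3.95%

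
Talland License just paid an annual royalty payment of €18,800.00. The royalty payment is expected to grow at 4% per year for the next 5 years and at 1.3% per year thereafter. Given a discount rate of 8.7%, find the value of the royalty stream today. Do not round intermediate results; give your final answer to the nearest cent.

D_1 = 19552.00000
D_2 = 20334.08000
D_3 = 21147.44320
D_4 = 21993.34093
D_5 = 22873.07457
Terminal value at year 5: TV = D_5×(1+g_2)/(r−g_2) = 23170.42453/0.074 = 313113.84506
P_0 = D_1/(1+r)^1 + D_2/(1+r)^2 + D_3/(1+r)^3 + D_4/(1+r)^4 + D_5/(1+r)^5 + TV/(1+r)^5
    = 17987.12052 + 17209.38853 + 16465.28434 + 15753.35392 + 15072.20614 + 206326.28138 = 288813.63483

€288813.63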